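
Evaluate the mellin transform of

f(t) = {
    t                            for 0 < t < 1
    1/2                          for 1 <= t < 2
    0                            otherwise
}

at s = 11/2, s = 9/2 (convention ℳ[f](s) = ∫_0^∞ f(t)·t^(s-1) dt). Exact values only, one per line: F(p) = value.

F(11/2) = 9/143 + 32*sqrt(2)/11
F(9/2) = 7/99 + 16*sqrt(2)/9

f breaks at 1 into 2 integrals to sum
segment 0 to 1 holds t; add its integral
[1, 2) adds the kernel integral of 1/2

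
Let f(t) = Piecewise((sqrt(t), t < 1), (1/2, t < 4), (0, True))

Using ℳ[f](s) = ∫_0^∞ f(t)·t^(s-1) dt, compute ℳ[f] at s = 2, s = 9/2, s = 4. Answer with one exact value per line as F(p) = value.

F(2) = 83/20
F(9/2) = 2564/45
F(4) = 2311/72

remove the power substitution first: t on [0, 1); 1/2 on [1, 2)
integrate the 2 segments split at 1, then add the results
segment [0, 1) carries sqrt(t); integrate it
for t in [1, 4): the term is ∫ 1/2·t^(s-1)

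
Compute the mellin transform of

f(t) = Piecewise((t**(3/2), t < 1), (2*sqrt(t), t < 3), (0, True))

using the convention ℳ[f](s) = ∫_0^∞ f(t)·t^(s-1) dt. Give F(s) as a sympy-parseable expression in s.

(4*sqrt(3)*3**s*(2*s + 3) - 4*s - 10)/((2*s + 1)*(2*s + 3))
  Re(s) > -3/2

summing 2 kernel integrals split by 1 yields ℳ[f](s)
the [0, 1) slice contributes ∫ t**(3/2)·t^(s-1) dt
∫ 2*sqrt(t)·t^(s-1) over [1, 3)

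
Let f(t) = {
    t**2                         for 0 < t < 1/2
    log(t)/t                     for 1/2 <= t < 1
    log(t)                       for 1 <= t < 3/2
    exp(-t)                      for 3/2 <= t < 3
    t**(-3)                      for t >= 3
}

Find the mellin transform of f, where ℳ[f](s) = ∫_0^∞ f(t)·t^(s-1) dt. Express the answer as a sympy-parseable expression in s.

linearity at 1/2, 1, 3/2, 3 turns ℳ[f](s) into 5 summed integrals
segment [0, 1/2) carries t**2; integrate it
[1/2, 1) adds the kernel integral of log(t)/t
the [1, 3/2) slice contributes ∫ log(t)·t^(s-1) dt
[3/2, 3) adds the kernel integral of exp(-t)
segment [3, ∞) carries t**(-3); integrate it

(108*2**s*s**2*(s - 3)*(s + 2)*(s**2 - 2*s + 1)*uppergamma(s, 3/2) - 108*2**s*s**2*(s - 3)*(s + 2)*(s**2 - 2*s + 1)*uppergamma(s, 3) - 108*2**s*s**2*(s - 3)*(s + 2) + 108*2**s*(s - 3)*(s + 2)*(s**2 - 2*s + 1) - 108*3**s*s*(s - 3)*(s + 2)*(s**2 - 2*s + 1)*log(2) + 108*3**s*s*(s - 3)*(s + 2)*(s**2 - 2*s + 1)*log(3) - 108*3**s*(s - 3)*(s + 2)*(s**2 - 2*s + 1) - 4*6**s*s**2*(s + 2)*(s**2 - 2*s + 1) + 216*s**3*(s - 3)*(s + 2)*log(2) - 216*s**2*(s - 3)*(s + 2)*log(2) + 216*s**2*(s - 3)*(s + 2) + 27*s**2*(s - 3)*(s**2 - 2*s + 1))/(108*2**s*s**2*(s - 3)*(s + 2)*(s**2 - 2*s + 1))
  -2 < Re(s) < 3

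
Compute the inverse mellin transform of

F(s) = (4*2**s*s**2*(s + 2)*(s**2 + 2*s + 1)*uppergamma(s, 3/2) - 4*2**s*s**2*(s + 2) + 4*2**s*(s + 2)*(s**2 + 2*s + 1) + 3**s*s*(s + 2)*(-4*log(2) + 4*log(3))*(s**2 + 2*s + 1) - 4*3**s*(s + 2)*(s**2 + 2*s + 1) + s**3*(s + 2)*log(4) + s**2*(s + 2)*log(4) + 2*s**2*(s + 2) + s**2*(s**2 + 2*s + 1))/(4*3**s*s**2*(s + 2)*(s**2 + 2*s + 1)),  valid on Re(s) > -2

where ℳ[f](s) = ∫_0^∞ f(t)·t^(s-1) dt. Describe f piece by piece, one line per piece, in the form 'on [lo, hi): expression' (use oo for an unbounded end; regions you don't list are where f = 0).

on [0, 1/3): 9*t**2/4
on [1/3, 2/3): 3*t*log(3*t/2)/2
on [2/3, 1): log(3*t/2)
on [1, oo): exp(-3*t/2)

peel off the common scale on t: t**2 on [0, 1/2); t*log(t) on [1/2, 1); log(t) on [1, 3/2); …
decompose at 1/3, 2/3, 1; ℳ[f](s) sums the 4 pieces' integrals
∫ over [0, 1/3) of 9*t**2/4·t^(s-1) joins the sum
∫ over [1/3, 2/3) of 3*t*log(3*t/2)/2·t^(s-1) joins the sum
∫ over [2/3, 1) of log(3*t/2)·t^(s-1) joins the sum
piece [1, ∞): integrate exp(-3*t/2) against the kernel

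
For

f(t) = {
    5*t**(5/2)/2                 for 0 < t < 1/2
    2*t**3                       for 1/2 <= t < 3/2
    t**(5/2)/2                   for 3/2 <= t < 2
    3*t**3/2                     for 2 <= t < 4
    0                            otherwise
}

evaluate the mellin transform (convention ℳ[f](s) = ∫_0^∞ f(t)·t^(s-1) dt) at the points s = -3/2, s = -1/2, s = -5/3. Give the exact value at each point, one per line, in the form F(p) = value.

F(-3/2) = -7*sqrt(2)/3 + sqrt(6) + 19/2
F(-1/2) = -5*sqrt(2)/2 + 9*sqrt(6)/10 + 399/20
F(-5/3) = -9*2**(1/3)/4 - 3*2**(1/6)*3**(5/6)/10 + 3*2**(5/6)/5 + 3*2**(1/6)/2 + 9*2**(2/3)*3**(1/3)/8 + 33*2**(2/3)/8

decompose at 1/2, 3/2, 2; ℳ[f](s) sums the 4 pieces' integrals
[0, 1/2) adds the kernel integral of 5*t**(5/2)/2
piece [1/2, 3/2): integrate 2*t**3 against the kernel
between 3/2 and 2 the integrand is t**(5/2)/2·t^(s-1)
between 2 and 4 the integrand is 3*t**3/2·t^(s-1)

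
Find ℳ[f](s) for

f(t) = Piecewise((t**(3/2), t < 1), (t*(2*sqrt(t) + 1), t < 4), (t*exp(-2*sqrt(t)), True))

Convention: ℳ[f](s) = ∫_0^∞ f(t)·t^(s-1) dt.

strip the power substitution: t**3 on [0, 1); t**2*(2*t + 1) on [1, 2); t**2*exp(-2*t) on [2, ∞)
undo the shared t-power: t on [0, 1); 2*t + 1 on [1, 2); exp(-2*t) on [2, ∞)
f breaks at 1, 4 into 3 integrals to sum
the [0, 1) slice contributes ∫ t**(3/2)·t^(s-1) dt
over [1, 4), the kernel integral of t*(2*sqrt(t) + 1) enters the sum
segment 4 to ∞ holds t*exp(-2*sqrt(t)); add its integral

(80*2**(4*s)*(s + 1) + 8*2**(4*s) - 8*2**(2*s)*(s + 1) - 2*2**(2*s) + (s + 1)*(2*s + 3)*uppergamma(2*s + 2, 4))/(2*2**(2*s)*(s + 1)*(2*s + 3))
  Re(s) > -3/2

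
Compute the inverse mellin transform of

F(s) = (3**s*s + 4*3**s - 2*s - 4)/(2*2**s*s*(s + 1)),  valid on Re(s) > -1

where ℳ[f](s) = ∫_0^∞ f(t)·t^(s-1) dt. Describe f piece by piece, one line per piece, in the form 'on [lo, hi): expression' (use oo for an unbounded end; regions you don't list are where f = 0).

treat the 2 regions marked off by 1/2 separately and sum
for t in [0, 1/2): the term is ∫ t·t^(s-1)
for t in [1/2, 3/2): the term is ∫ (2 - t)·t^(s-1)

on [0, 1/2): t
on [1/2, 3/2): 2 - t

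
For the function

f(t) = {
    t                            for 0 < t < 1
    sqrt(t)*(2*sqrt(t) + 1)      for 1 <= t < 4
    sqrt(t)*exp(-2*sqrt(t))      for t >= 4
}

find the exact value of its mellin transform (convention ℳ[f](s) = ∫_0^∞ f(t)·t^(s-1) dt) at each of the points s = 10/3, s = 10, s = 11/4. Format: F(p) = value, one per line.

back out the shared t-power: sqrt(t) on [0, 1); 2*sqrt(t) + 1 on [1, 4); exp(-2*sqrt(t)) on [4, ∞)
peel off the power substitution: t on [0, 1); 2*t + 1 on [1, 2); exp(-2*t) on [2, ∞)
split f at 1, 4: ℳ[f](s) collects 3 kernel integrals
segment 0 to 1 holds t; add its integral
the [1, 4) slice contributes ∫ sqrt(t)*(2*sqrt(t) + 1)·t^(s-1) dt
segment 4 to ∞ holds sqrt(t)*exp(-2*sqrt(t)); add its integral

F(10/3) = -147/299 + 2**(1/3)*uppergamma(23/3, 4)/128 + 45312*2**(2/3)/299
F(10) = 31756867/33 + 506713671123209*exp(-4)/4
F(11/4) = (sqrt(2)*(2027025*sqrt(pi)*exp(4)*erfc(2) + 164563620)/798720 + (-458752 + 70254592*sqrt(2))*exp(4)/798720)*exp(-4)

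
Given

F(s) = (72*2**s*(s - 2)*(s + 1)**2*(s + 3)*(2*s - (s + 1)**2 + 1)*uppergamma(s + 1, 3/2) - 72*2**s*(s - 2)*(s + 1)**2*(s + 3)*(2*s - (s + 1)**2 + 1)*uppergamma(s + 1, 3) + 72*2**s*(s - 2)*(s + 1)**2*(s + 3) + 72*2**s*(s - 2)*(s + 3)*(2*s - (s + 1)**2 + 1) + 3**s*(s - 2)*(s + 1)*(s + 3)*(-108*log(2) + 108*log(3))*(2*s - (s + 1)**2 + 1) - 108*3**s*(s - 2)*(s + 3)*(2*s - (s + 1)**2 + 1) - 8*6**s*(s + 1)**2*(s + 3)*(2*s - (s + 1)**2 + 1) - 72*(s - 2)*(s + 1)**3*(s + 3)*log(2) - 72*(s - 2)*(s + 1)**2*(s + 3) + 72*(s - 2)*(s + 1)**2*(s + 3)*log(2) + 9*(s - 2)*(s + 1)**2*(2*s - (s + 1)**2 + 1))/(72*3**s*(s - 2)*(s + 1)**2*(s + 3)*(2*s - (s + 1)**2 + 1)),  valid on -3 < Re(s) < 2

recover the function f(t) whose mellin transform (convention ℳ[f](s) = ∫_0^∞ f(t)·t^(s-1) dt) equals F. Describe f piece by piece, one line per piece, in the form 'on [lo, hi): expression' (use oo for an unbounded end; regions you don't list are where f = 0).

on [0, 1/3): 27*t**3/8
on [1/3, 2/3): log(3*t/2)
on [2/3, 1): 3*t*log(3*t/2)/2
on [1, 2): 3*t*exp(-3*t/2)/2
on [2, oo): 4/(9*t**2)

back out the common scale on t: t**3 on [0, 1/2); log(t) on [1/2, 1); t*log(t) on [1, 3/2); …
invert the shared t-power to get t**2 on [0, 1/2); log(t)/t on [1/2, 1); log(t) on [1, 3/2); …
decompose at 1/3, 2/3, 1, 2; ℳ[f](s) sums the 5 pieces' integrals
[0, 1/3) adds the kernel integral of 27*t**3/8
for t in [1/3, 2/3): the term is ∫ log(3*t/2)·t^(s-1)
on [2/3, 1) integrate f = 3*t*log(3*t/2)/2 against the kernel
over [1, 2), the kernel integral of 3*t*exp(-3*t/2)/2 enters the sum
segment 2 to ∞ holds 4/(9*t**2); add its integral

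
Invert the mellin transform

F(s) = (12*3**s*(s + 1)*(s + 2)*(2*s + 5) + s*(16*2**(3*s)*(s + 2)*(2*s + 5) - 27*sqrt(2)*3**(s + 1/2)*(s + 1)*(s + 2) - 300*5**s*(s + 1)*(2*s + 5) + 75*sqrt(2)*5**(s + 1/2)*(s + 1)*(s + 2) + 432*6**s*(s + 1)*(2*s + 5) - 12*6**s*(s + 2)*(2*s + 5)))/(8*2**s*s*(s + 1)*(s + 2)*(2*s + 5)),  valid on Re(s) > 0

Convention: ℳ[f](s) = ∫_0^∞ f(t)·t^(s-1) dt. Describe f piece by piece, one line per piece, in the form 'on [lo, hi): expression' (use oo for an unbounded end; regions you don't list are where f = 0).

integrate the 4 segments split at 3/2, 5/2, 3, then add the results
∫ 3/2·t^(s-1) over [0, 3/2)
on [3/2, 5/2): add ∫ 3*t**(5/2)/2·t^(s-1) dt
for t in [5/2, 3): the term is ∫ 6*t**2·t^(s-1)
∫ t/2·t^(s-1) over [3, 4)

on [0, 3/2): 3/2
on [3/2, 5/2): 3*t**(5/2)/2
on [5/2, 3): 6*t**2
on [3, 4): t/2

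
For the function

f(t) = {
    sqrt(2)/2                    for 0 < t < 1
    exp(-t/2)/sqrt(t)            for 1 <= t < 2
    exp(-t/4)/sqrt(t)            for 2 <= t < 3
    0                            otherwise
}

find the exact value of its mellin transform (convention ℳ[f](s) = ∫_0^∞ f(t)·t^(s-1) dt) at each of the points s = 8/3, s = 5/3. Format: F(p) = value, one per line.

the shared t-power comes off first: sqrt(2)/(2*sqrt(t)) on [0, 1); exp(-t/2)/t on [1, 2); exp(-t/4)/t on [2, 3)
back out the shared t-power: sqrt(2)*sqrt(t)/2 on [0, 1); exp(-t/2) on [1, 2); exp(-t/4) on [2, 3)
undo the common scale on t: sqrt(t) on [0, 1/2); exp(-t) on [1/2, 1); exp(-t/2) on [1, 3/2)
slice at 1, 2, transform all 3 pieces, and sum them
[0, 1) adds the kernel integral of sqrt(2)/2
over [1, 2), the kernel integral of exp(-t/2)/sqrt(t) enters the sum
segment 2 to 3 holds exp(-t/4)/sqrt(t); add its integral

F(8/3) = -16*2**(1/3)*uppergamma(13/6, 3/4) - 4*2**(1/6)*uppergamma(13/6, 1) + 3*sqrt(2)/16 + 4*2**(1/6)*uppergamma(13/6, 1/2) + 16*2**(1/3)*uppergamma(13/6, 1/2)
F(5/3) = -4*2**(1/3)*uppergamma(7/6, 3/4) - 2*2**(1/6)*uppergamma(7/6, 1) + 3*sqrt(2)/10 + 2*2**(1/6)*uppergamma(7/6, 1/2) + 4*2**(1/3)*uppergamma(7/6, 1/2)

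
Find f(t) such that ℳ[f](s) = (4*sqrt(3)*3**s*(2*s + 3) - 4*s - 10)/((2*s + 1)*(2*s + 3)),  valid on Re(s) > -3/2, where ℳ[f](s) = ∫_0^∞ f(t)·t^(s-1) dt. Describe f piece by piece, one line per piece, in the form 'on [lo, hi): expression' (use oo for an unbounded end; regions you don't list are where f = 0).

on [0, 1): t**(3/2)
on [1, 3): 2*sqrt(t)

decompose at 1; ℳ[f](s) sums the 2 pieces' integrals
[0, 1) adds the kernel integral of t**(3/2)
over [1, 3), the kernel integral of 2*sqrt(t) enters the sum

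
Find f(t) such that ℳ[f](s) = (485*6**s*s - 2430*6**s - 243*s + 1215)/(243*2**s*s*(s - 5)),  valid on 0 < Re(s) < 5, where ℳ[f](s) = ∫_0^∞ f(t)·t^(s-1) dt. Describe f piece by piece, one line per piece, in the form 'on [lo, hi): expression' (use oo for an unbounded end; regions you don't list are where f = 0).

strip the shared t-power: t on [0, 1/2); 2*t on [1/2, 3); t**(-4) on [3, ∞)
summing 3 kernel integrals split by 1/2, 3 yields ℳ[f](s)
between 0 and 1/2 the integrand is 1·t^(s-1)
over [1/2, 3), the kernel integral of 2 enters the sum
on [3, ∞) integrate f = t**(-5) against the kernel

on [0, 1/2): 1
on [1/2, 3): 2
on [3, oo): t**(-5)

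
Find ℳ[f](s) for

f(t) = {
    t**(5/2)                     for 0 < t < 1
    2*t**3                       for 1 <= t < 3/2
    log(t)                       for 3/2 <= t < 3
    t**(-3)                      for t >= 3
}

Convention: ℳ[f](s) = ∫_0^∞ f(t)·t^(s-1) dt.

2**(-s - 1)*(324*2**(s + 1)*(s - 3)*(s + 3)*(-2*s + (s + 1)**2 - 1) - 324*2**(s + 1)*(s - 3)*(2*s + 5)*(-2*s + (s + 1)**2 - 1) - 108*3**(s + 1)*(s - 3)*(s + 1)*(s + 3)*(2*s + 5)*log(3) + 108*3**(s + 1)*(s - 3)*(s + 1)*(s + 3)*(2*s + 5)*log(2) - 108*3**(s + 1)*(s - 3)*(s + 3)*(2*s + 5)*log(2) + 108*3**(s + 1)*(s - 3)*(s + 3)*(2*s + 5) + 108*3**(s + 1)*(s - 3)*(s + 3)*(2*s + 5)*log(3) + 729*3**(s + 1)*(s - 3)*(2*s + 5)*(-2*s + (s + 1)**2 - 1) + 54*6**(s + 1)*(s - 3)*(s + 1)*(s + 3)*(2*s + 5)*log(3) - 54*6**(s + 1)*(s - 3)*(s + 3)*(2*s + 5)*log(3) - 54*6**(s + 1)*(s - 3)*(s + 3)*(2*s + 5) - 2*6**(s + 1)*(s + 3)*(2*s + 5)*(-2*s + (s + 1)**2 - 1))/(162*(s - 3)*(s + 3)*(2*s + 5)*(-2*s + (s + 1)**2 - 1))
  -5/2 < Re(s) < 3

undo the shared t-power: t**(3/2) on [0, 1); 2*t**2 on [1, 3/2); log(t)/t on [3/2, 3); …
integrate the 4 segments split at 1, 3/2, 3, then add the results
over [0, 1), the kernel integral of t**(5/2) enters the sum
on [1, 3/2): add ∫ 2*t**3·t^(s-1) dt
over [3/2, 3), the kernel integral of log(t) enters the sum
segment [3, ∞) carries t**(-3); integrate it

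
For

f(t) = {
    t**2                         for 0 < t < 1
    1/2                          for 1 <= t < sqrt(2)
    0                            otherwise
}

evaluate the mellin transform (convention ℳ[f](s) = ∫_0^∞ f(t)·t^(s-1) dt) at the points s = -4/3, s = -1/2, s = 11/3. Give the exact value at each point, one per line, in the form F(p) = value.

F(-4/3) = 15/8 - 3*2**(1/3)/16
F(-1/2) = 5/3 - 2**(3/4)/2
F(11/3) = 15/374 + 3*2**(5/6)/11

remove the power substitution first: t on [0, 1); 1/2 on [1, 2)
linearity at 1 turns ℳ[f](s) into 2 summed integrals
between 0 and 1 the integrand is t**2·t^(s-1)
for t in [1, sqrt(2)): the term is ∫ 1/2·t^(s-1)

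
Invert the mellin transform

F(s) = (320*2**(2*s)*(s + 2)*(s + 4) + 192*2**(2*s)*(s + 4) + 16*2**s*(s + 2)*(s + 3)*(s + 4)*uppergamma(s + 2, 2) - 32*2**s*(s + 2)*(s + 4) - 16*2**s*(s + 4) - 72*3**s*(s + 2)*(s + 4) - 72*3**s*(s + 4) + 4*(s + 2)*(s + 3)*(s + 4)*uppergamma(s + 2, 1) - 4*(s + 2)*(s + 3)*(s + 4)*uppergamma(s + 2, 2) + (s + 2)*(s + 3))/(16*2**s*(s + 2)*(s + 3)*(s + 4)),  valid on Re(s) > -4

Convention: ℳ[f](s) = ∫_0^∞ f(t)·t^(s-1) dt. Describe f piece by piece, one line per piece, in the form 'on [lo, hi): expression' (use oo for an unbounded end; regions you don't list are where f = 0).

remove the shared t-power first: t**2 on [0, 1/2); exp(-2*t) on [1/2, 1); t + 1 on [1, 3/2); …
slice at 1/2, 1, 3/2, 2, transform all 5 pieces, and sum them
piece [0, 1/2): integrate t**4 against the kernel
the [1/2, 1) slice contributes ∫ t**2*exp(-2*t)·t^(s-1) dt
segment [1, 3/2) carries t**2*(t + 1); integrate it
segment 3/2 to 2 holds t**2*(t + 3); add its integral
for t in [2, ∞): the term is ∫ t**2*exp(-t)·t^(s-1)

on [0, 1/2): t**4
on [1/2, 1): t**2*exp(-2*t)
on [1, 3/2): t**2*(t + 1)
on [3/2, 2): t**2*(t + 3)
on [2, oo): t**2*exp(-t)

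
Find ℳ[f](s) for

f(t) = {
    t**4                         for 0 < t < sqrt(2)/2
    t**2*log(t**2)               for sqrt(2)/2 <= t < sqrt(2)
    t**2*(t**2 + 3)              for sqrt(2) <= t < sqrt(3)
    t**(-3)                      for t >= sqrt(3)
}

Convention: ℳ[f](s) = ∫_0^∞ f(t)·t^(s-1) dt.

peel off the shared t-power: t**2 on [0, sqrt(2)/2); log(t**2) on [sqrt(2)/2, sqrt(2)); t**2 + 3 on [sqrt(2), sqrt(3)); …
back out the power substitution: t on [0, 1/2); log(t) on [1/2, 2); t + 3 on [2, 3); …
split f at sqrt(2)/2, sqrt(2), sqrt(3): ℳ[f](s) collects 4 kernel integrals
[0, sqrt(2)/2) adds the kernel integral of t**4
over [sqrt(2)/2, sqrt(2)), the kernel integral of t**2*log(t**2) enters the sum
on [sqrt(2), sqrt(3)) integrate f = t**2*(t**2 + 3) against the kernel
for t in [sqrt(3), ∞): the term is ∫ t**(-3)·t^(s-1)

(360*2**s*(3 - s)*(s + 2)**2 + 72*2**s*(s - 3)*(s + 2)*(s + 4)*log(2) - 432*2**s*(s - 3)*(s + 2) - 144*2**s*(s - 3)*(s + 4) + 648*6**(s/2)*(s - 3)*(s + 2)**2 + 648*6**(s/2)*(s - 3)*(s + 2) - 4*sqrt(3)*6**(s/2)*(s + 2)**2*(s + 4) + 9*(s - 3)*(s + 2)**2 + 18*(s - 3)*(s + 2)*(s + 4)*log(2) + 36*(s - 3)*(s + 4))/(36*2**(s/2)*(s - 3)*(s + 2)**2*(s + 4))
  -4 < Re(s) < 3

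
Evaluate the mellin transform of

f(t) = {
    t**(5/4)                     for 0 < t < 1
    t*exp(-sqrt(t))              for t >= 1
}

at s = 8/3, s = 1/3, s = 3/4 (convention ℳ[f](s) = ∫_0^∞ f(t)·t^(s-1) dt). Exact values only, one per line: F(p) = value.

reversing the power substitution: t**(5/2) on [0, 1); t**2*exp(-t) on [1, ∞)
the shared t-power comes off first: sqrt(t) on [0, 1); exp(-t) on [1, ∞)
the 2 pieces separated at 1 each add one integral
segment 0 to 1 holds t**(5/4); add its integral
on [1, ∞): add ∫ t*exp(-sqrt(t))·t^(s-1) dt

F(8/3) = 12/47 + 2*uppergamma(22/3, 1)
F(1/3) = 12/19 + 2*uppergamma(8/3, 1)
F(3/4) = (E*(2 + 15*sqrt(pi)*erfc(1)) + 58)*exp(-1)/4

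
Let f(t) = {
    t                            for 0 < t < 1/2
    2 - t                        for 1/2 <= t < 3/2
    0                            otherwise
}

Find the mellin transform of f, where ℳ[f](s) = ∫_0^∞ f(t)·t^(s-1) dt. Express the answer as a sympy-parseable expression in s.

(3**s*s + 4*3**s - 2*s - 4)/(2*2**s*s*(s + 1))
  Re(s) > -1

f breaks at 1/2 into 2 integrals to sum
between 0 and 1/2 the integrand is t·t^(s-1)
segment [1/2, 3/2) carries (2 - t); integrate it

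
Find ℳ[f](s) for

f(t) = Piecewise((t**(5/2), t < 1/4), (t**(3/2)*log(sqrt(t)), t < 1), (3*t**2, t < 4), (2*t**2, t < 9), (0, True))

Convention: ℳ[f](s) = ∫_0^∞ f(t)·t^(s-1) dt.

remove the shared t-power first: sqrt(t) on [0, 1/4); log(sqrt(t))/sqrt(t) on [1/4, 1); 3 on [1, 4); …
undo the power substitution: t on [0, 1/2); log(t)/t on [1/2, 1); 3 on [1, 2); …
f breaks at 1/4, 1, 4 into 4 integrals to sum
between 0 and 1/4 the integrand is t**(5/2)·t^(s-1)
segment 1/4 to 1 holds t**(3/2)*log(sqrt(t)); add its integral
∫ over [1, 4) of 3*t**2·t^(s-1) joins the sum
piece [4, 9): integrate 2*t**2 against the kernel

(256*2**(4*s)*(2*s + 5)*(4*s - 4*(s + 2)**2 + 7) + 32*2**(2*s)*(s + 2)*(2*s + 5) - 48*2**(2*s)*(2*s + 5)*(4*s - 4*(s + 2)**2 + 7) + 2592*6**(2*s)*(2*s + 5)*(4*s - 4*(s + 2)**2 + 7) - 8*(s + 2)**2*(2*s + 5)*log(2) - 4*(s + 2)*(2*s + 5) + 4*(s + 2)*(2*s + 5)*log(2) + (s + 2)*(4*s - 4*(s + 2)**2 + 7))/(16*2**(2*s)*(s + 2)*(2*s + 5)*(4*s - 4*(s + 2)**2 + 7))
  Re(s) > -5/2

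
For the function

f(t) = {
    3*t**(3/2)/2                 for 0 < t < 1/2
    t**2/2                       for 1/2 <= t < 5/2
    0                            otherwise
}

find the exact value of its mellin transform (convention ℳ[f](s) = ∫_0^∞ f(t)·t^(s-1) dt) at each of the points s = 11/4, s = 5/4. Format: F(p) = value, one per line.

F(11/4) = 2**(1/4)*(-17 + 57*sqrt(2) + 10625*5**(3/4))/5168
F(5/4) = 2**(1/4)*(-11*sqrt(2) + 78 + 1375*sqrt(2)*5**(1/4))/1144

split f at 1/2: ℳ[f](s) collects 2 kernel integrals
∫ over [0, 1/2) of 3*t**(3/2)/2·t^(s-1) joins the sum
for t in [1/2, 5/2): the term is ∫ t**2/2·t^(s-1)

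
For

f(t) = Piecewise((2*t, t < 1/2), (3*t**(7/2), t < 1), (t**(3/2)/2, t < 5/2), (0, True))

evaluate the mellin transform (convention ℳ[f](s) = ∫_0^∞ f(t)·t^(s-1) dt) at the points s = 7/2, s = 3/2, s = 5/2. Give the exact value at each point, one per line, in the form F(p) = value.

decompose at 1/2, 1; ℳ[f](s) sums the 3 pieces' integrals
∫ over [0, 1/2) of 2*t·t^(s-1) joins the sum
[1/2, 1) adds the kernel integral of 3*t**(7/2)
on [1, 5/2): add ∫ t**(3/2)/2·t^(s-1) dt

F(7/2) = sqrt(2)/72 + 45207/4480
F(3/2) = sqrt(2)/10 + 483/160
F(5/2) = sqrt(2)/28 + 21/4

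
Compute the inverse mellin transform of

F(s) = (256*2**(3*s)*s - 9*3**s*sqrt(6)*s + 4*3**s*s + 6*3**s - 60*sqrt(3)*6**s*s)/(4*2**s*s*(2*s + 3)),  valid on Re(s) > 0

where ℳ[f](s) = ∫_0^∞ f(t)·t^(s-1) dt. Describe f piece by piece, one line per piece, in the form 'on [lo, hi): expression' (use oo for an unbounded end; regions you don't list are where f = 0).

summing 3 kernel integrals split by 3/2, 3 yields ℳ[f](s)
between 0 and 3/2 the integrand is 1/2·t^(s-1)
[3/2, 3) adds the kernel integral of 3*t**(3/2)/2
∫ 4*t**(3/2)·t^(s-1) over [3, 4)

on [0, 3/2): 1/2
on [3/2, 3): 3*t**(3/2)/2
on [3, 4): 4*t**(3/2)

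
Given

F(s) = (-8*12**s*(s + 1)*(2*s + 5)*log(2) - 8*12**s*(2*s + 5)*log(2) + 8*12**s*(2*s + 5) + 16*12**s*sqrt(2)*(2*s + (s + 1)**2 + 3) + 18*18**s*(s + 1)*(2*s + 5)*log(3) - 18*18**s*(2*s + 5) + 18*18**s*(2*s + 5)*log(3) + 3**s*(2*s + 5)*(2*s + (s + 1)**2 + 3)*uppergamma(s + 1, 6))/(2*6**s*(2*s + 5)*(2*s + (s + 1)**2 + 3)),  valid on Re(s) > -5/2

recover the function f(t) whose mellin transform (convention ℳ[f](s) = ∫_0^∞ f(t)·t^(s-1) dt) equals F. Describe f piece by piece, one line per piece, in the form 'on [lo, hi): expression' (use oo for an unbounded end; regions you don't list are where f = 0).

on [0, 2): t**(5/2)
on [2, 3): t**2*log(t)
on [3, oo): t*exp(-2*t)

reversing the shared t-power: t**(3/2) on [0, 2); t*log(t) on [2, 3); exp(-2*t) on [3, ∞)
cuts at 2, 3: linearity sums the 3 kernel integrals
over [0, 2), the kernel integral of t**(5/2) enters the sum
over [2, 3), the kernel integral of t**2*log(t) enters the sum
segment 3 to ∞ holds t*exp(-2*t); add its integral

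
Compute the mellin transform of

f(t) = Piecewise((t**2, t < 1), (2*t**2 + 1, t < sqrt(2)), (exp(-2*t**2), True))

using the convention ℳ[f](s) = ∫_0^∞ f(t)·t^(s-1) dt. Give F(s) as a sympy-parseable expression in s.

the power substitution comes off first: t on [0, 1); 2*t + 1 on [1, 2); exp(-2*t) on [2, ∞)
decompose at 1, sqrt(2); ℳ[f](s) sums the 3 pieces' integrals
on [0, 1) integrate f = t**2 against the kernel
segment [1, sqrt(2)) carries (2*t**2 + 1); integrate it
over [sqrt(2), ∞), the kernel integral of exp(-2*t**2) enters the sum

(2**(s/2)*s*(s/2 + 1)*uppergamma(s/2, 4)/2 - 4**(s/2)*s - 4**(s/2) + 5*8**(s/2)*s/2 + 8**(s/2))/(4**(s/2)*s*(s/2 + 1))
  Re(s) > -2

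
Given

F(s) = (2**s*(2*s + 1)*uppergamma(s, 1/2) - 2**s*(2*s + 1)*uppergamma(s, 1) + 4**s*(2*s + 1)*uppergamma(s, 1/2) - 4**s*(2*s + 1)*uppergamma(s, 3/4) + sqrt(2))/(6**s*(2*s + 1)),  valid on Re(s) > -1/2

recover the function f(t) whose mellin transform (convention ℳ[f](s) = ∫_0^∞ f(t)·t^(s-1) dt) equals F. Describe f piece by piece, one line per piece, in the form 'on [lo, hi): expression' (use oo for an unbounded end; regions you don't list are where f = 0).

on [0, 1/6): sqrt(3)*sqrt(t)
on [1/6, 1/3): exp(-3*t)
on [1/3, 1/2): exp(-3*t/2)

peel off the common scale on t: sqrt(2)*sqrt(t) on [0, 1/4); exp(-2*t) on [1/4, 1/2); exp(-t) on [1/2, 3/4)
peel off the common scale on t: sqrt(t) on [0, 1/2); exp(-t) on [1/2, 1); exp(-t/2) on [1, 3/2)
cuts at 1/6, 1/3: linearity sums the 3 kernel integrals
for t in [0, 1/6): the term is ∫ sqrt(3)*sqrt(t)·t^(s-1)
segment 1/6 to 1/3 holds exp(-3*t); add its integral
segment 1/3 to 1/2 holds exp(-3*t/2); add its integral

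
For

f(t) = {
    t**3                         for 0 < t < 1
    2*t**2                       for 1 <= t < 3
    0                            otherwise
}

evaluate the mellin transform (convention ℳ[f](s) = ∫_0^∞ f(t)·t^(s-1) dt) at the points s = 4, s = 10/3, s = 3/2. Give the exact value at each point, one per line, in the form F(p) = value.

F(4) = 5099/21
F(10/3) = -33/152 + 729*3**(1/3)/8
F(3/2) = -22/63 + 108*sqrt(3)/7

back out the shared t-power: t**2 on [0, 1); 2*t on [1, 3)
strip the shared t-power: t**(3/2) on [0, 1); 2*sqrt(t) on [1, 3)
f breaks at 1 into 2 integrals to sum
piece [0, 1): integrate t**3 against the kernel
∫ 2*t**2·t^(s-1) over [1, 3)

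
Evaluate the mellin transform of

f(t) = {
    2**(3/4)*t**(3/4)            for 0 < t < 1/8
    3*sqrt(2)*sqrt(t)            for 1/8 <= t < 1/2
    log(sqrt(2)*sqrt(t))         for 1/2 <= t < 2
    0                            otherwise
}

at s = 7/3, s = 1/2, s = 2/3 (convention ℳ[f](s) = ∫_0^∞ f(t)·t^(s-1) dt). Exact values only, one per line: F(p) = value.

F(7/3) = -18*2**(1/3)/49 - 9/2176 + 3*sqrt(2)/4736 + 1917*2**(2/3)/13328 + 12*2**(1/3)*log(2)/7
F(1/2) = sqrt(2)*(2*sqrt(2) + 5 + 80*log(2))/40
F(2/3) = -9*2**(2/3)/8 - 9/28 + 3*sqrt(2)/68 + 3*2**(2/3)*log(2)/2 + 207*2**(1/3)/112

strip the common scale on t: t**(3/4) on [0, 1/4); 3*sqrt(t) on [1/4, 1); log(sqrt(t)) on [1, 4)
back out the power substitution: t**(3/2) on [0, 1/2); 3*t on [1/2, 1); log(t) on [1, 2)
f breaks at 1/8, 1/2 into 3 integrals to sum
the [0, 1/8) slice contributes ∫ 2**(3/4)*t**(3/4)·t^(s-1) dt
the [1/8, 1/2) slice contributes ∫ 3*sqrt(2)*sqrt(t)·t^(s-1) dt
∫ log(sqrt(2)*sqrt(t))·t^(s-1) over [1/2, 2)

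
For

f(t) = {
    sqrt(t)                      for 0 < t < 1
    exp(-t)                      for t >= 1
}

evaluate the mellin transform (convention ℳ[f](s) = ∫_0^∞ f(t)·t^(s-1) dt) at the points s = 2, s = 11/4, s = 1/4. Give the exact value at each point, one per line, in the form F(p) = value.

F(2) = 2/5 + 2*exp(-1)
F(11/4) = 4/13 + uppergamma(11/4, 1)
F(1/4) = uppergamma(1/4, 1) + 4/3

treat the 2 regions marked off by 1 separately and sum
on [0, 1) integrate f = sqrt(t) against the kernel
∫ exp(-t)·t^(s-1) over [1, ∞)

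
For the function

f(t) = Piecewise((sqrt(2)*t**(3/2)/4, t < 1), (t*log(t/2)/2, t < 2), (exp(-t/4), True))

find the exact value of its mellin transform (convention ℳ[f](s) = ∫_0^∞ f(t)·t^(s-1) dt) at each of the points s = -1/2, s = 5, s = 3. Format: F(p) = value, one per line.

F(-1/2) = -7*sqrt(2)/4 - sqrt(pi)*erfc(sqrt(2)/2) + log(2) + sqrt(2)*exp(-1/2) + 2
F(5) = -7/8 + sqrt(2)/26 + log(2)/12 + 40512*exp(-1/2)
F(3) = -15/32 + sqrt(2)/18 + log(2)/8 + 208*exp(-1/2)

undo the common scale on t: t**(3/2) on [0, 1/2); t*log(t) on [1/2, 1); exp(-t/2) on [1, ∞)
split f at 1, 2: ℳ[f](s) collects 3 kernel integrals
segment 0 to 1 holds sqrt(2)*t**(3/2)/4; add its integral
segment [1, 2) carries t*log(t/2)/2; integrate it
segment [2, ∞) carries exp(-t/4); integrate it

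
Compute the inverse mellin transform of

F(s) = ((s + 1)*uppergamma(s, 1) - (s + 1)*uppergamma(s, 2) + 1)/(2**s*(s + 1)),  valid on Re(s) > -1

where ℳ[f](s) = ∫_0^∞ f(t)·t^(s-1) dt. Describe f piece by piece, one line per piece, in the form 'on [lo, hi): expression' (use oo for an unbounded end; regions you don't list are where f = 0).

strip the common scale on t: t on [0, 1); exp(-t) on [1, 2)
along the cuts 1/2, ℳ[f](s) splits into 2 integrals
on [0, 1/2) integrate f = 2*t against the kernel
piece [1/2, 1): integrate exp(-2*t) against the kernel

on [0, 1/2): 2*t
on [1/2, 1): exp(-2*t)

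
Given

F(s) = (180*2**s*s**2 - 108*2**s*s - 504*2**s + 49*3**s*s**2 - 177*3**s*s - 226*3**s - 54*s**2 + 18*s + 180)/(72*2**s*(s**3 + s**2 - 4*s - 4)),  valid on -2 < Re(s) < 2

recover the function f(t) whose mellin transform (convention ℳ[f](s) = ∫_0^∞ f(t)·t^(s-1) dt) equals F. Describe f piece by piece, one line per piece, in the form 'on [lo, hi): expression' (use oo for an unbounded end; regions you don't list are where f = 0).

reversing the shared t-power: t on [0, 1/2); 2*t + 1 on [1/2, 1); t/2 on [1, 3/2); …
f breaks at 1/2, 1, 3/2 into 4 integrals to sum
the [0, 1/2) slice contributes ∫ t**2·t^(s-1) dt
on [1/2, 1) integrate f = t*(2*t + 1) against the kernel
between 1 and 3/2 the integrand is t**2/2·t^(s-1)
segment 3/2 to ∞ holds t**(-2); add its integral

on [0, 1/2): t**2
on [1/2, 1): t*(2*t + 1)
on [1, 3/2): t**2/2
on [3/2, oo): t**(-2)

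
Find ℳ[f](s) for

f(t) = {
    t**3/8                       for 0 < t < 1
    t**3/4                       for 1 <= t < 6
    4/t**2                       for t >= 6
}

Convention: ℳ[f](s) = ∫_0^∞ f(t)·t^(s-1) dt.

peel off the common scale on t: t**3 on [0, 1/2); 2*t**3 on [1/2, 3); t**(-2) on [3, ∞)
invert the shared t-power to get t on [0, 1/2); 2*t on [1/2, 3); t**(-4) on [3, ∞)
along the cuts 1, 6, ℳ[f](s) splits into 3 integrals
over [0, 1), the kernel integral of t**3/8 enters the sum
piece [1, 6): integrate t**3/4 against the kernel
∫ 4/t**2·t^(s-1) over [6, ∞)

(3880*6**s*s - 7800*6**s - 9*s + 18)/(72*(s**2 + s - 6))
  -3 < Re(s) < 2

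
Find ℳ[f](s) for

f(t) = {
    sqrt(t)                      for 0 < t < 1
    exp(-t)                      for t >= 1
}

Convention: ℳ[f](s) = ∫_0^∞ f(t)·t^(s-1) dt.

along the cuts 1, ℳ[f](s) splits into 2 integrals
on [0, 1) integrate f = sqrt(t) against the kernel
[1, ∞) adds the kernel integral of exp(-t)

((2*s + 1)*uppergamma(s, 1) + 2)/(2*s + 1)
  Re(s) > -1/2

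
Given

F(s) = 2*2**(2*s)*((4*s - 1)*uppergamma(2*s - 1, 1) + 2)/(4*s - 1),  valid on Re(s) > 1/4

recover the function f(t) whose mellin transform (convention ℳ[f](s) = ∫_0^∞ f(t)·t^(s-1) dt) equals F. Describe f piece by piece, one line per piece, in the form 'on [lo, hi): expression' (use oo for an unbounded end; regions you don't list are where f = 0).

on [0, 4): sqrt(2)/t**(1/4)
on [4, oo): 2*exp(-sqrt(t)/2)/sqrt(t)

undo the power substitution: sqrt(2)/sqrt(t) on [0, 2); 2*exp(-t/2)/t on [2, ∞)
peel off the common scale on t: 1/sqrt(t) on [0, 1); exp(-t)/t on [1, ∞)
undo the shared t-power: sqrt(t) on [0, 1); exp(-t) on [1, ∞)
along the cuts 4, ℳ[f](s) splits into 2 integrals
for t in [0, 4): the term is ∫ sqrt(2)/t**(1/4)·t^(s-1)
∫ 2*exp(-sqrt(t)/2)/sqrt(t)·t^(s-1) over [4, ∞)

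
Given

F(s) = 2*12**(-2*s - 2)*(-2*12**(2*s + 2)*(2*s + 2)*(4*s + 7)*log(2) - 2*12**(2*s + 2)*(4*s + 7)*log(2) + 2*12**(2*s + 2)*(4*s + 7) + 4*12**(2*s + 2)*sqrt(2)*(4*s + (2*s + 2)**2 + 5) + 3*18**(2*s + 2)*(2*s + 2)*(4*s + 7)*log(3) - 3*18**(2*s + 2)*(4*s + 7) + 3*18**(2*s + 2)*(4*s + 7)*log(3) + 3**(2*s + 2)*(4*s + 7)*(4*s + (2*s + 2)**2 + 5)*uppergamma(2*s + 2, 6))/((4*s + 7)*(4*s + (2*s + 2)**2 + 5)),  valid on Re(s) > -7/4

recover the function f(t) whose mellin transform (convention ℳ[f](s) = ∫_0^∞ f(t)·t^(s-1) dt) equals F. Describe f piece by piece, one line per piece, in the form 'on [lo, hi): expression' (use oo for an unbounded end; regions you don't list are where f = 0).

invert the power substitution to get 2*sqrt(2)*t**(7/2) on [0, 1); 2*t**3*log(2*t) on [1, 3/2); t**2*exp(-4*t) on [3/2, ∞)
reversing the shared t-power: 2*sqrt(2)*t**(3/2) on [0, 1); 2*t*log(2*t) on [1, 3/2); exp(-4*t) on [3/2, ∞)
invert the common scale on t to get t**(3/2) on [0, 2); t*log(t) on [2, 3); exp(-2*t) on [3, ∞)
decompose at 1, 9/4; ℳ[f](s) sums the 3 pieces' integrals
[0, 1) adds the kernel integral of 2*sqrt(2)*t**(7/4)
∫ 2*t**(3/2)*log(2*sqrt(t))·t^(s-1) over [1, 9/4)
[9/4, ∞) adds the kernel integral of t*exp(-4*sqrt(t))

on [0, 1): 2*sqrt(2)*t**(7/4)
on [1, 9/4): 2*t**(3/2)*log(2*sqrt(t))
on [9/4, oo): t*exp(-4*sqrt(t))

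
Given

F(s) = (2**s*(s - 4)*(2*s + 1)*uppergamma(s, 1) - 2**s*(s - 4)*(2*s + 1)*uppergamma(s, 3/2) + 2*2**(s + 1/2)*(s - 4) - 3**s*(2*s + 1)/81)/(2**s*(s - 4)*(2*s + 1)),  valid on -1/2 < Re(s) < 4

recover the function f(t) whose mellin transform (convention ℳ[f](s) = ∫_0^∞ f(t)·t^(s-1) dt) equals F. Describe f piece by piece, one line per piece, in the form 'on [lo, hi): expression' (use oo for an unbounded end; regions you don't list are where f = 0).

on [0, 1): sqrt(2)*sqrt(t)
on [1, 3/2): exp(-t)
on [3/2, oo): 1/(16*t**4)

peel off the common scale on t: sqrt(t) on [0, 2); exp(-t/2) on [2, 3); t**(-4) on [3, ∞)
the 3 pieces separated at 1, 3/2 each add one integral
the [0, 1) slice contributes ∫ sqrt(2)*sqrt(t)·t^(s-1) dt
for t in [1, 3/2): the term is ∫ exp(-t)·t^(s-1)
piece [3/2, ∞): integrate 1/(16*t**4) against the kernel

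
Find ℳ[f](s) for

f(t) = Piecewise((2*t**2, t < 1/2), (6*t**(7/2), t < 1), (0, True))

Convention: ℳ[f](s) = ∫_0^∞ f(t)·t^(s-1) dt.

the 2 pieces separated at 1/2 each add one integral
over [0, 1/2), the kernel integral of 2*t**2 enters the sum
piece [1/2, 1): integrate 6*t**(7/2) against the kernel

(-3*2**(1/2 - s)*(s + 2) + 48*s + 96 + 2*(2*s + 7)/2**s)/(4*(s + 2)*(2*s + 7))
  Re(s) > -2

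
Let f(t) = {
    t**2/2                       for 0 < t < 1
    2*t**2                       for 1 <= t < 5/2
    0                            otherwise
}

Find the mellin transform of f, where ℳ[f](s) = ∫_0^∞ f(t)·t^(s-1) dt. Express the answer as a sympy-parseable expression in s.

(-3 + 5**(s + 2)/2**s)/(2*(s + 2))
  Re(s) > -2

f breaks at 1 into 2 integrals to sum
∫ t**2/2·t^(s-1) over [0, 1)
between 1 and 5/2 the integrand is 2*t**2·t^(s-1)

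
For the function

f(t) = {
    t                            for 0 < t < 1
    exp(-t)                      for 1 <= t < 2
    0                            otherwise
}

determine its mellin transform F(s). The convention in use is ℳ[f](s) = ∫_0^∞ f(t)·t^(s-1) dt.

integrate the 2 segments split at 1, then add the results
for t in [0, 1): the term is ∫ t·t^(s-1)
between 1 and 2 the integrand is exp(-t)·t^(s-1)

((s + 1)*uppergamma(s, 1) - (s + 1)*uppergamma(s, 2) + 1)/(s + 1)
  Re(s) > -1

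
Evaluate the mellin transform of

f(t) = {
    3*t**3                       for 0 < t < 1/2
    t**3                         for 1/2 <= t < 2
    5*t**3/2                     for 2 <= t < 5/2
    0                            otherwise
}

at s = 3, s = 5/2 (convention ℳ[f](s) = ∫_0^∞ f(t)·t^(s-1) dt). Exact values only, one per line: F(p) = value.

the 3 pieces separated at 1/2, 2 each add one integral
over [0, 1/2), the kernel integral of 3*t**3 enters the sum
between 1/2 and 2 the integrand is t**3·t^(s-1)
piece [2, 5/2): integrate 5*t**3/2 against the kernel

F(3) = 21947/256
F(5/2) = -1535*sqrt(2)/176 + 15625*sqrt(10)/704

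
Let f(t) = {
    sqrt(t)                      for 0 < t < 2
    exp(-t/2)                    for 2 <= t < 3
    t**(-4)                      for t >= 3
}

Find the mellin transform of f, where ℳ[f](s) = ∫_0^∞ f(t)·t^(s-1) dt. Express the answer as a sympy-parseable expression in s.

(2**s*(s - 4)*(2*s + 1)*uppergamma(s, 1) - 2**s*(s - 4)*(2*s + 1)*uppergamma(s, 3/2) + 2*2**(s + 1/2)*(s - 4) - 3**s*(2*s + 1)/81)/((s - 4)*(2*s + 1))
  -1/2 < Re(s) < 4

treat the 3 regions marked off by 2, 3 separately and sum
the [0, 2) slice contributes ∫ sqrt(t)·t^(s-1) dt
on [2, 3): add ∫ exp(-t/2)·t^(s-1) dt
segment [3, ∞) carries t**(-4); integrate it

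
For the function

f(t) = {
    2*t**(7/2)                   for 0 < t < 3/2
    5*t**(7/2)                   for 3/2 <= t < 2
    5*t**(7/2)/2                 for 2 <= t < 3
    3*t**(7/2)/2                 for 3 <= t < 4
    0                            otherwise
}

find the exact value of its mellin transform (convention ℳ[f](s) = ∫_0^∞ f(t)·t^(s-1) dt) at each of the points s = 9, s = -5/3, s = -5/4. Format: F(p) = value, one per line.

F(9) = -1594323*sqrt(6)/102400 + 4096*sqrt(2)/5 + 1062882*sqrt(3)/25 + 100663296/25
F(-5/3) = -27*2**(1/6)*3**(5/6)/22 + 18*3**(5/6)/11 + 30*2**(5/6)/11 + 72*2**(2/3)/11
F(-5/4) = -3*2**(3/4)*3**(1/4)/2 + 4*3**(1/4) + 40*2**(1/4)/9 + 32*sqrt(2)/3

integrate the 4 segments split at 3/2, 2, 3, then add the results
[0, 3/2) adds the kernel integral of 2*t**(7/2)
∫ over [3/2, 2) of 5*t**(7/2)·t^(s-1) joins the sum
∫ 5*t**(7/2)/2·t^(s-1) over [2, 3)
∫ over [3, 4) of 3*t**(7/2)/2·t^(s-1) joins the sum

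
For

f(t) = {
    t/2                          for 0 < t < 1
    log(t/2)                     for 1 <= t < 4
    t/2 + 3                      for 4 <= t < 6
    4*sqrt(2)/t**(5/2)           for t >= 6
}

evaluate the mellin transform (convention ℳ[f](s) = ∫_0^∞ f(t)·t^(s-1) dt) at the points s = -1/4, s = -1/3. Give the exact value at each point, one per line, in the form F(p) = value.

F(-1/4) = -4*6**(3/4)/3 - log(2**(2*sqrt(2) + 4)) - 10*sqrt(2)/3 + 2*2**(3/4)*3**(1/4)/297 + 50/3
F(-1/3) = -log(2**(3*2**(1/3)/2 + 3)) - 3*6**(2/3)/4 - 3*2**(1/3)/2 + 2**(2/3)*3**(1/6)/153 + 39/4

strip the common scale on t: t on [0, 1/2); log(t) on [1/2, 2); t + 3 on [2, 3); …
linearity at 1, 4, 6 turns ℳ[f](s) into 4 summed integrals
segment [0, 1) carries t/2; integrate it
over [1, 4), the kernel integral of log(t/2) enters the sum
for t in [4, 6): the term is ∫ (t/2 + 3)·t^(s-1)
segment [6, ∞) carries 4*sqrt(2)/t**(5/2); integrate it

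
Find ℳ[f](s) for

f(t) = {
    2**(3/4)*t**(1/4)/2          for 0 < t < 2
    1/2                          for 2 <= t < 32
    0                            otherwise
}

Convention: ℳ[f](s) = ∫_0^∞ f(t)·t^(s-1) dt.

undo the common scale on t: t**(1/4) on [0, 1); 1/2 on [1, 16)
remove the power substitution first: sqrt(t) on [0, 1); 1/2 on [1, 4)
undo the power substitution: t on [0, 1); 1/2 on [1, 2)
cuts at 2: linearity sums the 2 kernel integrals
the [0, 2) slice contributes ∫ 2**(3/4)*t**(1/4)/2·t^(s-1) dt
segment [2, 32) carries 1/2; integrate it

2**s*(2**(4*s)*(4*s + 1) + 4*s - 1)/(2*s*(4*s + 1))
  Re(s) > -1/4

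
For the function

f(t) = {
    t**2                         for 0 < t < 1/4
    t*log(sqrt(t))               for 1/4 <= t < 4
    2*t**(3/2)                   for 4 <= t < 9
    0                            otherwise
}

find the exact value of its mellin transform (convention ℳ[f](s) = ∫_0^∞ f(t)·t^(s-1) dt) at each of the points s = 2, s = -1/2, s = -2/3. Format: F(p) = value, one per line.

strip the power substitution: t**4 on [0, 1/2); t**2*log(t) on [1/2, 2); 2*t**3 on [2, 3)
peel off the shared t-power: t**2 on [0, 1/2); log(t) on [1/2, 2); 2*t on [2, 3)
breakpoints 1/4, 4: one integral from each of the 3 segments
over [0, 1/4), the kernel integral of t**2 enters the sum
∫ t*log(sqrt(t))·t^(s-1) over [1/4, 4)
on [4, 9) integrate f = 2*t**(3/2) against the kernel

F(2) = 4097*log(2)/192 + 8408191/7168
F(-1/2) = 5*log(2) + 85/12
F(-2/3) = 3*2**(1/3)*(-496*2**(1/3) + 125 + log(2**(80 + 160*2**(1/3))) + 192*6**(2/3))/160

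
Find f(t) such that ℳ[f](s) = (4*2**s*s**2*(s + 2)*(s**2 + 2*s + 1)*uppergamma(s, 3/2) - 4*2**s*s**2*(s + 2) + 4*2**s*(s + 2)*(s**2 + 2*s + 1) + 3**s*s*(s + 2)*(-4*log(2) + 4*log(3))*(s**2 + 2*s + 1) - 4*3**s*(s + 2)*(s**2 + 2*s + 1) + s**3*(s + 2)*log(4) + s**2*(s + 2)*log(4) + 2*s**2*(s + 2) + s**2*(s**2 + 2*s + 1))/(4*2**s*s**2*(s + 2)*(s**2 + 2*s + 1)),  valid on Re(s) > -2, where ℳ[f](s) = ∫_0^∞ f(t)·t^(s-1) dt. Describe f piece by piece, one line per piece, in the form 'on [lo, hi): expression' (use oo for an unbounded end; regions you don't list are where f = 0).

on [0, 1/2): t**2
on [1/2, 1): t*log(t)
on [1, 3/2): log(t)
on [3/2, oo): exp(-t)

summing 4 kernel integrals split by 1/2, 1, 3/2 yields ℳ[f](s)
[0, 1/2) adds the kernel integral of t**2
∫ over [1/2, 1) of t*log(t)·t^(s-1) joins the sum
between 1 and 3/2 the integrand is log(t)·t^(s-1)
∫ over [3/2, ∞) of exp(-t)·t^(s-1) joins the sum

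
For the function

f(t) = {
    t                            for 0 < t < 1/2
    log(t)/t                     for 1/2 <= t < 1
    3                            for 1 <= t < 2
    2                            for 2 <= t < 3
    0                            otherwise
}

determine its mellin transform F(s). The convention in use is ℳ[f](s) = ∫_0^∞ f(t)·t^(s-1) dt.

slice at 1/2, 1, 2, transform all 4 pieces, and sum them
the [0, 1/2) slice contributes ∫ t·t^(s-1) dt
segment [1/2, 1) carries log(t)/t; integrate it
on [1, 2): add ∫ 3·t^(s-1) dt
piece [2, 3): integrate 2 against the kernel

(2*2**(2*s)*(s + 1)*(s**2 - 2*s + 1) - 2*2**s*s*(s + 1) - 6*2**s*(s + 1)*(s**2 - 2*s + 1) + 4*6**s*(s + 1)*(s**2 - 2*s + 1) + 4*s**2*(s + 1)*log(2) - 4*s*(s + 1)*log(2) + 4*s*(s + 1) + s*(s**2 - 2*s + 1))/(2*2**s*s*(s + 1)*(s**2 - 2*s + 1))
  Re(s) > -1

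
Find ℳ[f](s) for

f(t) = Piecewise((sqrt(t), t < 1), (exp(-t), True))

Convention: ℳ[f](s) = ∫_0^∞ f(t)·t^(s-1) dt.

((2*s + 1)*uppergamma(s, 1) + 2)/(2*s + 1)
  Re(s) > -1/2

along the cuts 1, ℳ[f](s) splits into 2 integrals
segment [0, 1) carries sqrt(t); integrate it
∫ exp(-t)·t^(s-1) over [1, ∞)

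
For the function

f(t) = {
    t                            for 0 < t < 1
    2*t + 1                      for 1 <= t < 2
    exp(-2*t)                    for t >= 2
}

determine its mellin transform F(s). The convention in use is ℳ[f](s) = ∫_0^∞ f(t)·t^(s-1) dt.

(2**s*s*(s + 1)*uppergamma(s, 4) - 2*4**s*s - 4**s + 5*8**s*s + 8**s)/(4**s*s*(s + 1))
  Re(s) > -1

breakpoints 1, 2: one integral from each of the 3 segments
between 0 and 1 the integrand is t·t^(s-1)
segment 1 to 2 holds (2*t + 1); add its integral
on [2, ∞) integrate f = exp(-2*t) against the kernel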